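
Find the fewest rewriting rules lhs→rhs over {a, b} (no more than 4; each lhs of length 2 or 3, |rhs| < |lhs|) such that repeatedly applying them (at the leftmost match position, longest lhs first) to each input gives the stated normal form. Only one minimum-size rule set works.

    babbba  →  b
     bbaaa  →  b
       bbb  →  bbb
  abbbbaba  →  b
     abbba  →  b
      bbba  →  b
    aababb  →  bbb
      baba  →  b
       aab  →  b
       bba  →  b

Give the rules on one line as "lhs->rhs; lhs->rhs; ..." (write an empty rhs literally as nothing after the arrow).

ab->b; ba->b; bba->ba

  | babbba => bbbba => bbba => bba => ba => b
  | bbaaa => baaa => baa => ba => b
  | bbb
  | abbbbaba => bbbbaba => bbbaba => bbaba => baba => bba => ba => b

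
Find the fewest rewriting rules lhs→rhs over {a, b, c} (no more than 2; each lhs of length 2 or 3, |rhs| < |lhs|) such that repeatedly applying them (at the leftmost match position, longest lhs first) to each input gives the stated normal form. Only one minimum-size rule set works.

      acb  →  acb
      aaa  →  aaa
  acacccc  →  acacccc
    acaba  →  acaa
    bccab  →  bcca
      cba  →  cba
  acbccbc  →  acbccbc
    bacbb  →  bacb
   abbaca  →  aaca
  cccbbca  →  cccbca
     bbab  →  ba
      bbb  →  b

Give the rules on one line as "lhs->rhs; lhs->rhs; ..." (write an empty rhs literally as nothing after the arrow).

  | acb
  | aaa
  | acacccc
  | acaba => acaa

ab->a; bb->b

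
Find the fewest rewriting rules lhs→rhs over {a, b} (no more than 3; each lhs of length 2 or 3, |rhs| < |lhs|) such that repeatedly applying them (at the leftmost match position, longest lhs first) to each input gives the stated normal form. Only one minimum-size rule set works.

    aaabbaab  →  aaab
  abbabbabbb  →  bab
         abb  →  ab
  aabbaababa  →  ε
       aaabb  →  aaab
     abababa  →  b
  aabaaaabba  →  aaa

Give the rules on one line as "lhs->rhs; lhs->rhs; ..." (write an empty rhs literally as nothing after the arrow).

  | aaabbaab => aaabaab => aaab
  | abbabbabbb => ababbabbb => bbabbb => babbb => babb => bab
  | abb => ab
  | aabbaababa => aabaababa => aababa => aba => ε

aba->; bb->b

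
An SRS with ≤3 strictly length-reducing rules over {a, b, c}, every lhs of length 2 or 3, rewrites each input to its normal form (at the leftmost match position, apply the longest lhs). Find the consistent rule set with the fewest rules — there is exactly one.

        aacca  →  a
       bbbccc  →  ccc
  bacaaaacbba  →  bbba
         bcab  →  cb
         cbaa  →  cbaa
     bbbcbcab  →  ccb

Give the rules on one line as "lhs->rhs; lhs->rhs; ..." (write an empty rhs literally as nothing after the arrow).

  | aacca => aca => a
  | bbbccc => bbccc => bccc => ccc
  | bacaaaacbba => baaaacbba => baaabba => baabba => babba => bbba
  | bcab => cab => cb

ab->b; ac->; bc->c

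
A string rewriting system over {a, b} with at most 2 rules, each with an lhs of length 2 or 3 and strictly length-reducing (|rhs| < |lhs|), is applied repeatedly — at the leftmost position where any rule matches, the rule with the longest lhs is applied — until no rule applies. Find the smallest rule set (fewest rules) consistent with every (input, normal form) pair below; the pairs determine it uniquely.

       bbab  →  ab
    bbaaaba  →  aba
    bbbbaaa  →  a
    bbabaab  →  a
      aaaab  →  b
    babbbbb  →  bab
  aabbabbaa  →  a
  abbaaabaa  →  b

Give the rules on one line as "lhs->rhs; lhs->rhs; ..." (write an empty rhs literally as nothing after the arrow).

aa->; bb->

  | bbab => ab
  | bbaaaba => aaaba => aba
  | bbbbaaa => bbaaa => aaa => a
  | bbabaab => abaab => abb => a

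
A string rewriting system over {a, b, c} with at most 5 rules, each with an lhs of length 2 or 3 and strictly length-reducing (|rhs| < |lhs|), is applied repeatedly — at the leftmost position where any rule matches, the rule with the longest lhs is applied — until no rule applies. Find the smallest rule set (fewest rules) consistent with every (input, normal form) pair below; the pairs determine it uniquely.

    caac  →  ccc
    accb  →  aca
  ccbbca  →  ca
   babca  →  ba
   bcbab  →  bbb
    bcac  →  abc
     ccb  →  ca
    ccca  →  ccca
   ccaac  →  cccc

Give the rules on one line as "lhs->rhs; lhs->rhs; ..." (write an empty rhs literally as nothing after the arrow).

  | caac => ccc
  | accb => aca
  | ccbbca => cabca => caab => ccb => ca
  | babca => baab => bcb => ba

aa->c; bca->ab; cb->a; cba->b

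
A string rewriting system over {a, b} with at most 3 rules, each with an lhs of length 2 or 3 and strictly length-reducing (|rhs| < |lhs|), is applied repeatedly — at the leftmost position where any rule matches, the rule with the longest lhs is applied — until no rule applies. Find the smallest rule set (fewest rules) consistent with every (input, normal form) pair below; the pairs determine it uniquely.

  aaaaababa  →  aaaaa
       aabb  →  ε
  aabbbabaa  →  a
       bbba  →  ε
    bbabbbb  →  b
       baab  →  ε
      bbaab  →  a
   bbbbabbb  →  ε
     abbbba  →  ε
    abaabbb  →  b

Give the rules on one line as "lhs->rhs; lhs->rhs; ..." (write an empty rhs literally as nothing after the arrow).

  | aaaaababa => aaaaaba => aaaaa
  | aabb => ab => ε
  | aabbbabaa => abbabaa => babaa => baa => a
  | bbba => ba => ε

ab->; ba->; bb->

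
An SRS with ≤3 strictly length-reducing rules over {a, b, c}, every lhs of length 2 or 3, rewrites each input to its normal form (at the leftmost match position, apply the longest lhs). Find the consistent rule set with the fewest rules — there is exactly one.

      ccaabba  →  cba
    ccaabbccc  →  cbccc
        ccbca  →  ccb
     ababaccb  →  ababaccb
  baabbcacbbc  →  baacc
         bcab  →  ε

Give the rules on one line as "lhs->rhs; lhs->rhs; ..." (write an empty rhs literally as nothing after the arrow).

  | ccaabba => cbbba => cba
  | ccaabbccc => cbbbccc => cbccc
  | ccbca => ccb
  | ababaccb

bb->; ca->; caa->b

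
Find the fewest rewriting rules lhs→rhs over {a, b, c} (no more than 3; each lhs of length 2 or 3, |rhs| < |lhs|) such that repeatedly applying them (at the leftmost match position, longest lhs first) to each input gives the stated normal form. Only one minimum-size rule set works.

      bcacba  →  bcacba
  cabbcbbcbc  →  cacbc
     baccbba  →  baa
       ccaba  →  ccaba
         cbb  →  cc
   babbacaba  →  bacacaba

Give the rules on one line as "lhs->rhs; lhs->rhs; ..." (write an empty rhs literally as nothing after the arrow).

  | bcacba
  | cabbcbbcbc => caccbbcbc => caccccbc => cacbc
  | baccbba => baccca => baa
  | ccaba

bb->c; ccc->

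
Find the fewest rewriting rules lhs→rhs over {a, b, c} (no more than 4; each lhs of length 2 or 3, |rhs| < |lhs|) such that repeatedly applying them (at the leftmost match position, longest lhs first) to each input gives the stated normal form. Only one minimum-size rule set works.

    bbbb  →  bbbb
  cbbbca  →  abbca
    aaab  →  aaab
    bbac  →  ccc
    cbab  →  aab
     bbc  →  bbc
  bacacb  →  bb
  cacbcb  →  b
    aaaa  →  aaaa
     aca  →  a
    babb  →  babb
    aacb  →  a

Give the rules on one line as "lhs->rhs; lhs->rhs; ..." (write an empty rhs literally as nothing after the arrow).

aac->c; ac->; bba->cc; cb->a

  | bbbb
  | cbbbca => abbca
  | aaab
  | bbac => ccc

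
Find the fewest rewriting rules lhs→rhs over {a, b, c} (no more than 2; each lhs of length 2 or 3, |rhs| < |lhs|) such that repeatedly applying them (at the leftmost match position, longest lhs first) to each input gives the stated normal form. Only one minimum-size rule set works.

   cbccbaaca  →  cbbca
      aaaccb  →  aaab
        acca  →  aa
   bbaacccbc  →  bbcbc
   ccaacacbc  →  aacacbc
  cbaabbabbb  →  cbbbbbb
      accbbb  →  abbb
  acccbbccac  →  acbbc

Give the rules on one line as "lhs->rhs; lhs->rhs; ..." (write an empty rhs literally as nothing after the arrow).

ba->b; cc->

  | cbccbaaca => cbbaaca => cbbaca => cbbca
  | aaaccb => aaab
  | acca => aa
  | bbaacccbc => bbacccbc => bbcccbc => bbcbc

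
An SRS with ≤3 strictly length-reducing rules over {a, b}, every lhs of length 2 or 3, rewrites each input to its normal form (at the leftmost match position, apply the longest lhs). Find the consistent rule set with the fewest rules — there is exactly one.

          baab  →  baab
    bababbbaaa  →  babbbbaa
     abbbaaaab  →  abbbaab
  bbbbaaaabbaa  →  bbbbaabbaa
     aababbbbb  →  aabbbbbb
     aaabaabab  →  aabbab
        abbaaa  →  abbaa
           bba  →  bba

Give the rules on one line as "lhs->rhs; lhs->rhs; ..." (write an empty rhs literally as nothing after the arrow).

aaa->aa; aba->ab

  | baab
  | bababbbaaa => babbbbaaa => babbbbaa
  | abbbaaaab => abbbaaab => abbbaab
  | bbbbaaaabbaa => bbbbaaabbaa => bbbbaabbaa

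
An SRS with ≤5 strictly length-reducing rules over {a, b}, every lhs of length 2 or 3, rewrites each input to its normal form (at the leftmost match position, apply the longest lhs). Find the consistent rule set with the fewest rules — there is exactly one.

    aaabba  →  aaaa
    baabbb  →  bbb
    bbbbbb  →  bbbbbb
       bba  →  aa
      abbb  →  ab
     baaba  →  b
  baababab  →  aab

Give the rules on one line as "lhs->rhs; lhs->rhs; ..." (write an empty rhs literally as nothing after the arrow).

abb->a; ba->b; baa->; bba->aa

  | aaabba => aaaa
  | baabbb => bbb
  | bbbbbb
  | bba => aa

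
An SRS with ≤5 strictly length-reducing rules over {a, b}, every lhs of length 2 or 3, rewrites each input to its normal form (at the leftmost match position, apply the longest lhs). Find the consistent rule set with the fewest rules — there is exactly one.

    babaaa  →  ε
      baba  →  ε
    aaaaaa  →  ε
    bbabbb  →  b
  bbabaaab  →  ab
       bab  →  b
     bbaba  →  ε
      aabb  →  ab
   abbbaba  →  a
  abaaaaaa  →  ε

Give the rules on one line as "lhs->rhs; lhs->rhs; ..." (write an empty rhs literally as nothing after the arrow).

  | babaaa => baaa => aa => ε
  | baba => ba => ε
  | aaaaaa => aaaa => aa => ε
  | bbabbb => babbb => bbb => bb => b

aa->; aab->ab; ba->; bb->b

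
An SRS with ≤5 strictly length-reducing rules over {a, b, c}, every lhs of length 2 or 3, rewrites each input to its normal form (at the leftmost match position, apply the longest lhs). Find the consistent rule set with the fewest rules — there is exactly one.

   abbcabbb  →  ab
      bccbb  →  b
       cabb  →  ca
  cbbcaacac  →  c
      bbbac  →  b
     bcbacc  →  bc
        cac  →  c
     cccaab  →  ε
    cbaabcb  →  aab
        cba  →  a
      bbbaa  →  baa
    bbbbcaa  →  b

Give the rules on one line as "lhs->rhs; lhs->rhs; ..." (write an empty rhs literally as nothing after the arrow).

ac->; bb->; caa->b; cb->

  | abbcabbb => acabbb => abbb => ab
  | bccbb => bcb => b
  | cabb => ca
  | cbbcaacac => bcaacac => bbcac => cac => c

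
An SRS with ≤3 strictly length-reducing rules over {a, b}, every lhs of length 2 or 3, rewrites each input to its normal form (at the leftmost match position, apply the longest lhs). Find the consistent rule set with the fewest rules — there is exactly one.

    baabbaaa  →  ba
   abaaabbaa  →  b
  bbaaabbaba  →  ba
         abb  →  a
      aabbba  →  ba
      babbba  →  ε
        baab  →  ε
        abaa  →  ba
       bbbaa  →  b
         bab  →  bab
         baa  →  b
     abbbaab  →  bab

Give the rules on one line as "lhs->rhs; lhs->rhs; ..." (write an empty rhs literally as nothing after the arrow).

aa->; aba->b; bb->

  | baabbaaa => bbbaaa => baaa => ba
  | abaaabbaa => baabbaa => bbbaa => baa => b
  | bbaaabbaba => aaabbaba => abbaba => aaba => ba
  | abb => a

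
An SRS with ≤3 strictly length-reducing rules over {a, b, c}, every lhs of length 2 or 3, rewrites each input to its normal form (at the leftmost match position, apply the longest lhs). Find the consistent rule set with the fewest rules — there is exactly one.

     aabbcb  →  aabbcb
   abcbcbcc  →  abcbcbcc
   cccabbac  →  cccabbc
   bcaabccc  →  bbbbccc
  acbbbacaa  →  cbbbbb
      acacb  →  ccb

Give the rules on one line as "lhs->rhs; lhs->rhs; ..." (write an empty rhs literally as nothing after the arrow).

  | aabbcb
  | abcbcbcc
  | cccabbac => cccabbc
  | bcaabccc => bbbbccc

ac->c; caa->bb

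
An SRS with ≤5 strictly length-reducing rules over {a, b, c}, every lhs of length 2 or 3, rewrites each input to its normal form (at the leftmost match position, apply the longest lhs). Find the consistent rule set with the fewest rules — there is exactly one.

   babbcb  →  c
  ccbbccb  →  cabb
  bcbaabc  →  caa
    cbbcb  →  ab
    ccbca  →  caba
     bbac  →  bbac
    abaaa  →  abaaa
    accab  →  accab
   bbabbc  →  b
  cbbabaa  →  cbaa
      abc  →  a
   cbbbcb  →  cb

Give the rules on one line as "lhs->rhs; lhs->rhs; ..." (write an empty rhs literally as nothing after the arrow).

  | babbcb => bcb => c
  | ccbbccb => ccbcb => cabb
  | bcbaabc => caabc => caa
  | cbbcb => cbc => ab

bab->; bc->; bcb->c; cbc->ab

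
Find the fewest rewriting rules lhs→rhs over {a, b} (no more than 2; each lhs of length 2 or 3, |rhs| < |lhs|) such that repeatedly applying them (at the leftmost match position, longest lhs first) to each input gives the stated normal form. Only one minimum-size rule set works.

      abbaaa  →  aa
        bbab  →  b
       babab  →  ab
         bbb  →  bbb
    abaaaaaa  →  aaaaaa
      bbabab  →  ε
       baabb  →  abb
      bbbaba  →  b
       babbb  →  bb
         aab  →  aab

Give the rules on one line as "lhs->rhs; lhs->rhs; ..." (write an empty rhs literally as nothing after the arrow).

  | abbaaa => abaa => aa
  | bbab => b
  | babab => ab
  | bbb

ba->; bab->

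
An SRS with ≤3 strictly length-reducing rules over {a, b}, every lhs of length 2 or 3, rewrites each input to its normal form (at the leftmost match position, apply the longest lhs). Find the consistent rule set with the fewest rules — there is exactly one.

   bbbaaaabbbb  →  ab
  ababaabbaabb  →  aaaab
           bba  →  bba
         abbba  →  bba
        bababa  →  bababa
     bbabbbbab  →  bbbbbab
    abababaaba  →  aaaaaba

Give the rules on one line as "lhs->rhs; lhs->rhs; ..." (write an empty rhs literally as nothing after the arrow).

abb->b; baa->aa

  | bbbaaaabbbb => bbaaaabbbb => baaaabbbb => aaaabbbb => aaabbb => aabb => ab
  | ababaabbaabb => abaaabbaabb => aaaabbaabb => aaabaabb => aaaaabb => aaaab
  | bba
  | abbba => bba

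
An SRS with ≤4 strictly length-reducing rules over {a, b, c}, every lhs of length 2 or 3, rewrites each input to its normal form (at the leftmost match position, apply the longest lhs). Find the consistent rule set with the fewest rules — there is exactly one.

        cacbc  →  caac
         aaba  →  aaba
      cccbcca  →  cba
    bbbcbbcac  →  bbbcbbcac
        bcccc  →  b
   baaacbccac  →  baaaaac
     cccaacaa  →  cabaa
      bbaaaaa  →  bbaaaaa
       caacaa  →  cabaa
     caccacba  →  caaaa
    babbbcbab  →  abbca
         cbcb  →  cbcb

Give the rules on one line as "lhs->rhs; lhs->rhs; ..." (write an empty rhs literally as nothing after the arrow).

  | cacbc => caac
  | aaba
  | cccbcca => cbcca => cba
  | bbbcbbcac

aca->ba; acb->aa; bab->a; cc->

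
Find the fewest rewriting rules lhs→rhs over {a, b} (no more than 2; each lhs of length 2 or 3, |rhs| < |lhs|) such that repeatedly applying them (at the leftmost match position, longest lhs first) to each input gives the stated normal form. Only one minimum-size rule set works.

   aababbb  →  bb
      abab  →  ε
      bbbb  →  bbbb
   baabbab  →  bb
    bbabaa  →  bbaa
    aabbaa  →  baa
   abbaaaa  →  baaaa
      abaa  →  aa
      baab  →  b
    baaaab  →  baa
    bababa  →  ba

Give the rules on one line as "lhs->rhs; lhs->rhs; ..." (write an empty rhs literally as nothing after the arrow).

aab->; ab->

  | aababbb => abbb => bb
  | abab => ab => ε
  | bbbb
  | baabbab => bbab => bb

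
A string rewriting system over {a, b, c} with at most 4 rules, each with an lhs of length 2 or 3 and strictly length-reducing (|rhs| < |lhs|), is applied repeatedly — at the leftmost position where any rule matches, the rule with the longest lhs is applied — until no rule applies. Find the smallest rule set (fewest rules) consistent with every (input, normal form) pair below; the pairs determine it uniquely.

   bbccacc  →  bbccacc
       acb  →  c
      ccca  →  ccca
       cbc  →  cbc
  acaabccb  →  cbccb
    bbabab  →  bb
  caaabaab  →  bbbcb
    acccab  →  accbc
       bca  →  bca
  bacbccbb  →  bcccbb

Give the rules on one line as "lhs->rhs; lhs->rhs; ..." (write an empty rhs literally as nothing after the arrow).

ab->; acb->c; caa->bc; cab->bc

  | bbccacc
  | acb => c
  | ccca
  | cbc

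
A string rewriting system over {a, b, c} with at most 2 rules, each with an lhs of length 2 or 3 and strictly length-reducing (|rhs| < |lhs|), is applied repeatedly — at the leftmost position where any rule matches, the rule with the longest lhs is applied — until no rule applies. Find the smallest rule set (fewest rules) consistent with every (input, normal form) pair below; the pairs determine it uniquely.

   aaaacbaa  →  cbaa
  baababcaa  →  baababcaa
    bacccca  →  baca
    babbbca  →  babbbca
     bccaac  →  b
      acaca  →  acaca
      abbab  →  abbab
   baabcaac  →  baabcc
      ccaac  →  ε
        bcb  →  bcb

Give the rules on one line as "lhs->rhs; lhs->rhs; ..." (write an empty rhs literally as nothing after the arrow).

  | aaaacbaa => aacbaa => cbaa
  | baababcaa
  | bacccca => baca
  | babbbca

aac->c; ccc->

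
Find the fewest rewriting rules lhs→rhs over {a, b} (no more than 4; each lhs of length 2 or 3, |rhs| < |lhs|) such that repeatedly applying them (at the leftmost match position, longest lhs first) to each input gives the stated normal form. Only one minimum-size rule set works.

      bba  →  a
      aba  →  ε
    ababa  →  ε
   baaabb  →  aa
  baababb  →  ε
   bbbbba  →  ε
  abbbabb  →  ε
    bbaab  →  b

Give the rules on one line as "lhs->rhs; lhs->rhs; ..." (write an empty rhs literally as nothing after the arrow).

ab->b; abb->a; ba->; bb->

  | bba => a
  | aba => ba => ε
  | ababa => baba => ba => ε
  | baaabb => aabb => aa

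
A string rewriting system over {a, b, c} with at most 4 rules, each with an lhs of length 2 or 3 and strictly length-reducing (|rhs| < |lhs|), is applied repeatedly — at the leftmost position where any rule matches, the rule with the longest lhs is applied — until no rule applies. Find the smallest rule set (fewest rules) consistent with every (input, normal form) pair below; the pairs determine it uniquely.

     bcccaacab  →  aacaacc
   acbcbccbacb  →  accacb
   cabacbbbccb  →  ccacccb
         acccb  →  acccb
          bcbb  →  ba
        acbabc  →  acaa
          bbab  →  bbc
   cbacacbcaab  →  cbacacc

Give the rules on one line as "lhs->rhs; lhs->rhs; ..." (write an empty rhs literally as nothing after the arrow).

  | bcccaacab => aacaacab => aacaacc
  | acbcbccbacb => acbcaabacb => acabacb => accacb
  | cabacbbbccb => ccacbbbccb => ccaabccb => ccacccb
  | acccb

ab->c; bca->; bcc->aa; cbb->a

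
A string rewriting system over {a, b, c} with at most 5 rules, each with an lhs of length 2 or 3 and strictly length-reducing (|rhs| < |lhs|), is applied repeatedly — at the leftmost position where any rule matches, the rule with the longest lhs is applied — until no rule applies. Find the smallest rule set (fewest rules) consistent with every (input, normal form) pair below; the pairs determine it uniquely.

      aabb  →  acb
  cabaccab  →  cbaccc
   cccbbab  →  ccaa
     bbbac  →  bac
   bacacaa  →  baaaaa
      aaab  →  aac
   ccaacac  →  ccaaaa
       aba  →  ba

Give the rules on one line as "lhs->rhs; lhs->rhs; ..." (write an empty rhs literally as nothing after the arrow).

  | aabb => acb
  | cabaccab => cbaccab => cbaccc
  | cccbbab => cccaab => cccac => ccaa
  | bbbac => abac => bac

ab->c; aba->ba; bb->a; cac->aa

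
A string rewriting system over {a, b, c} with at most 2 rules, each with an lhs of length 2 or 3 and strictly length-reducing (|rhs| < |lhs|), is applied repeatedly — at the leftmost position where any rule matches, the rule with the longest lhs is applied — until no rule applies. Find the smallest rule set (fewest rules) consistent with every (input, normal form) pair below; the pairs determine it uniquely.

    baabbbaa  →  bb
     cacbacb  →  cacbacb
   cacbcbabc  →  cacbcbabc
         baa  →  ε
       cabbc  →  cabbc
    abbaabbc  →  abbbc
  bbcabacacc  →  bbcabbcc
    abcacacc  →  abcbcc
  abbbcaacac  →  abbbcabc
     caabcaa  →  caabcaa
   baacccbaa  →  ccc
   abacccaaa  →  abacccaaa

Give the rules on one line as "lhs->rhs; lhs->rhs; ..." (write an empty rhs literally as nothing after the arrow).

aca->b; baa->

  | baabbbaa => bbbaa => bb
  | cacbacb
  | cacbcbabc
  | baa => ε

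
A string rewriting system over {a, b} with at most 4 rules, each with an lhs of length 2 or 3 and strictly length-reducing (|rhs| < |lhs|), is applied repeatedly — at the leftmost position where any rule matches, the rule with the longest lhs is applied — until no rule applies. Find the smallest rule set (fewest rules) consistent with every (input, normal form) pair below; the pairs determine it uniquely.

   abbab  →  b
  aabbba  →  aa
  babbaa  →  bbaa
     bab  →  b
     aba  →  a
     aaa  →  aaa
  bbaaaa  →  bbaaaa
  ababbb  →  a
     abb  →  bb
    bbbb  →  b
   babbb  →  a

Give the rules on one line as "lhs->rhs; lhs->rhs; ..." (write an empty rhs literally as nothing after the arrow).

  | abbab => bbab => bab => ab => b
  | aabbba => abbba => bbba => aa
  | babbaa => abbaa => bbaa
  | bab => ab => b

ab->b; aba->a; bab->ab; bbb->a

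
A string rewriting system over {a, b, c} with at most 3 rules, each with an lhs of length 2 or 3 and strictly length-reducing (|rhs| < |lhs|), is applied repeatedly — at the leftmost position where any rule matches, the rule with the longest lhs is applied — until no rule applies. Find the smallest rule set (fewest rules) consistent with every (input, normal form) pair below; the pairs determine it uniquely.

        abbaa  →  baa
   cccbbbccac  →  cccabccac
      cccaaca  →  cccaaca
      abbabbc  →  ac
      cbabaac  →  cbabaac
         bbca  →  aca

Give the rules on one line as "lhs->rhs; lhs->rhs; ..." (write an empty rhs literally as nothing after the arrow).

  | abbaa => baa
  | cccbbbccac => cccabccac
  | cccaaca
  | abbabbc => babbc => bbc => ac

abb->b; bb->a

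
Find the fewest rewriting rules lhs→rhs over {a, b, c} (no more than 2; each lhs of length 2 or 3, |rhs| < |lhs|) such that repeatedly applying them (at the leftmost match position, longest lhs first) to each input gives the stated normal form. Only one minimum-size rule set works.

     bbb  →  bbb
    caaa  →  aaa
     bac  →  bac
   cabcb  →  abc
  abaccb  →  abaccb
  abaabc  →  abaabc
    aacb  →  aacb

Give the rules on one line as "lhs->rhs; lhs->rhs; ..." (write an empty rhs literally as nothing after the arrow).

bcb->bc; ca->a

  | bbb
  | caaa => aaa
  | bac
  | cabcb => abcb => abc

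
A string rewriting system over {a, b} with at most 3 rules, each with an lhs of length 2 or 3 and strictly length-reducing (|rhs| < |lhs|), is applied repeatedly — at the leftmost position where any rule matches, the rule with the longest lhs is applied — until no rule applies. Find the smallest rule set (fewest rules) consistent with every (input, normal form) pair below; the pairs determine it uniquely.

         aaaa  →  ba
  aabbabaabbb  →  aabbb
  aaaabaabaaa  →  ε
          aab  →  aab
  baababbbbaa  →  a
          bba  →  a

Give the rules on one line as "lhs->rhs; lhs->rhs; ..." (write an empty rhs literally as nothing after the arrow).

  | aaaa => ba
  | aabbabaabbb => aaabaabbb => bbaabbb => aabbb
  | aaaabaabaaa => babaabaaa => babaaa => baa => ε
  | aab

aaa->b; baa->; bba->a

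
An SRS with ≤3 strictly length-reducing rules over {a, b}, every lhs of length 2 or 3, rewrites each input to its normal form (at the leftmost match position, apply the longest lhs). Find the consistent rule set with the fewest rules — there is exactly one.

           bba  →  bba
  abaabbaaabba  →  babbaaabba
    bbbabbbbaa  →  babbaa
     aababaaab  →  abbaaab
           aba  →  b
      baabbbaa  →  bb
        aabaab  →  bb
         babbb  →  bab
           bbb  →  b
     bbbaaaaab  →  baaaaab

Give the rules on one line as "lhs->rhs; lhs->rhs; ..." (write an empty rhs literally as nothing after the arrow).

  | bba
  | abaabbaaabba => babbaaabba
  | bbbabbbbaa => babbbbaa => babbaa
  | aababaaab => abbaaab

aba->b; bbb->b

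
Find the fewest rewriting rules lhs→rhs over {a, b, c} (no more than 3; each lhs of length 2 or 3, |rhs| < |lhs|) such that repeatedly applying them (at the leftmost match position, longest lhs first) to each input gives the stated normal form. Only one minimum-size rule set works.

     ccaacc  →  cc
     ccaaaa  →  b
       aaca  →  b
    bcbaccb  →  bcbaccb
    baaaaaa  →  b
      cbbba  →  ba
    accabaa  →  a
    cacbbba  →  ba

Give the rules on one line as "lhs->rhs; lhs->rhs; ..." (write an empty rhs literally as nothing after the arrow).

aa->b; bb->a; ca->

  | ccaacc => cacc => cc
  | ccaaaa => caaa => aa => b
  | aaca => bca => b
  | bcbaccb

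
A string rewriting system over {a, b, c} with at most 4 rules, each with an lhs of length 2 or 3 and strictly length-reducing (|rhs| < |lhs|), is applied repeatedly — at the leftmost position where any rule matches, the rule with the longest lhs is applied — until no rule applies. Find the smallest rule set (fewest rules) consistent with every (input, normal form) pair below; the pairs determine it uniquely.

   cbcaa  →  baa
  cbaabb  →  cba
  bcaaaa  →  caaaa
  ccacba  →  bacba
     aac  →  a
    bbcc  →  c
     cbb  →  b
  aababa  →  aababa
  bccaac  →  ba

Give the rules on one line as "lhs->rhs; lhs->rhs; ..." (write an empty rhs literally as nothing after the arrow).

  | cbcaa => ccaa => baa
  | cbaabb => cbaac => cba
  | bcaaaa => caaaa
  | ccacba => bacba

aac->a; bb->c; bc->c; cc->b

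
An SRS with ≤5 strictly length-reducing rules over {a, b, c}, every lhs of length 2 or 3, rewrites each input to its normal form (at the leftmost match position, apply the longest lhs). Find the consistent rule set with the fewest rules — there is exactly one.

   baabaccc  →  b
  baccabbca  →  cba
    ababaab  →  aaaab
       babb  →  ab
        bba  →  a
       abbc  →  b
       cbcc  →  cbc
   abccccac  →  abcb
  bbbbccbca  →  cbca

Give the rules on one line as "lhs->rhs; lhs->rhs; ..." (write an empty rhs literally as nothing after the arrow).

  | baabaccc => baabbcc => baacc => babc => ac => b
  | baccabbca => bbcabbca => cabbca => caca => cba
  | ababaab => aaaab
  | babb => ab

ac->b; bab->a; bb->; cc->c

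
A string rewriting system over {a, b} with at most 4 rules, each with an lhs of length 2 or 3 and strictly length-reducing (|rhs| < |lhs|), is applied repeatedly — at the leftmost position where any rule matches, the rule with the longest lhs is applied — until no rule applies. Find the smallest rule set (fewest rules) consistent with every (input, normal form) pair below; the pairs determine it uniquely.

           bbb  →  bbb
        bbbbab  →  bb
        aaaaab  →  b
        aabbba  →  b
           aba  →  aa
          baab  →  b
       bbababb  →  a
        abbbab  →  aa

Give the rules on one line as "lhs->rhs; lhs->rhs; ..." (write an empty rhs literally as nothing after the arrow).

  | bbb
  | bbbbab => bbbaa => bb
  | aaaaab => baab => b
  | aabbba => aabba => aaba => aaa => b

aaa->b; ab->a; baa->; bab->aa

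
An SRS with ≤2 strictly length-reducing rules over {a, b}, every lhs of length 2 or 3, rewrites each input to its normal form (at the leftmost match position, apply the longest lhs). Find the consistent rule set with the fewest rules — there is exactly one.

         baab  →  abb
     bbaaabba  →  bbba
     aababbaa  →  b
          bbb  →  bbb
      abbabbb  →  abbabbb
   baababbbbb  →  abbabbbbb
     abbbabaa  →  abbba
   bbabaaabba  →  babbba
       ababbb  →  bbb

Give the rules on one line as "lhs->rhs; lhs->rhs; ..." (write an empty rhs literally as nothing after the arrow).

  | baab => abb
  | bbaaabba => bababba => bbba
  | aababbaa => abbaa => abab => b
  | bbb

aba->; baa->ab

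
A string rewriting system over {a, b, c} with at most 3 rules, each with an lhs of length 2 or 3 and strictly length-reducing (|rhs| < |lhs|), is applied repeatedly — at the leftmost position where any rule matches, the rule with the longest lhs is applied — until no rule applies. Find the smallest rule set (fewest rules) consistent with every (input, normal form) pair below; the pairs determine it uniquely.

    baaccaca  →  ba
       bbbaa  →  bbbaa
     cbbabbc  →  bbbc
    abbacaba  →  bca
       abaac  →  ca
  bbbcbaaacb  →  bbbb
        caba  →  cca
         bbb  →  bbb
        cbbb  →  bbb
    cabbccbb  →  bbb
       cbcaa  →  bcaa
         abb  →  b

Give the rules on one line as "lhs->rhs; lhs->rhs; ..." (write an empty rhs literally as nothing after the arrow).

  | baaccaca => bacaca => baca => ba
  | bbbaa
  | cbbabbc => bbabbc => bbcbc => bbbc
  | abbacaba => cbacaba => bacaba => baba => bca

ab->c; ac->; cb->b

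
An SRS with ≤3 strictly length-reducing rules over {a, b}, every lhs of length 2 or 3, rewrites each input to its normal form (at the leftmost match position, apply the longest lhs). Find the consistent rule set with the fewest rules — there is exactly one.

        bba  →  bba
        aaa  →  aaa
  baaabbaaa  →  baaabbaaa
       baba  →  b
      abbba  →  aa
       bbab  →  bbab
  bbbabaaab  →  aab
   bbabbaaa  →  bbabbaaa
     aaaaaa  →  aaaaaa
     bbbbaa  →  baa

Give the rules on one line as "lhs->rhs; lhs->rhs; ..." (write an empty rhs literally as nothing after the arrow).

aba->; bbb->

  | bba
  | aaa
  | baaabbaaa
  | baba => b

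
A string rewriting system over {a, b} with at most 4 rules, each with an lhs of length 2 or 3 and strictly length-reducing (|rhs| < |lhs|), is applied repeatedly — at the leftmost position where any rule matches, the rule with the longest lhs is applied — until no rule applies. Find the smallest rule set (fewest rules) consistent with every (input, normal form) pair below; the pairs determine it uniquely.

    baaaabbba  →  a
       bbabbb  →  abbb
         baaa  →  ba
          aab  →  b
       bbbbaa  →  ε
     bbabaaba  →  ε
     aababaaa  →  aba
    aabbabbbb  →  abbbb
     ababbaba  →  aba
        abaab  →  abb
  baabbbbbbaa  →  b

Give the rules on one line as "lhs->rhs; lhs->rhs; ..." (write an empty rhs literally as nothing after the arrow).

  | baaaabbba => baabbba => bbbba => bba => a
  | bbabbb => abbb
  | baaa => ba
  | aab => b

aa->; bab->ab; bba->a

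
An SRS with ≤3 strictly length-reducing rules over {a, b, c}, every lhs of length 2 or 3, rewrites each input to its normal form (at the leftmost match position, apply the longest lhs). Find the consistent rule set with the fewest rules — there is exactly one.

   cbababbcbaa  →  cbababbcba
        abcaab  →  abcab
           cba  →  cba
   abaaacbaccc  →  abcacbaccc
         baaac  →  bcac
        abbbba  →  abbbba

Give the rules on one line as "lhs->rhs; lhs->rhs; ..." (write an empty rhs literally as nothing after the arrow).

aa->a; aaa->ca

  | cbababbcbaa => cbababbcba
  | abcaab => abcab
  | cba
  | abaaacbaccc => abcacbaccc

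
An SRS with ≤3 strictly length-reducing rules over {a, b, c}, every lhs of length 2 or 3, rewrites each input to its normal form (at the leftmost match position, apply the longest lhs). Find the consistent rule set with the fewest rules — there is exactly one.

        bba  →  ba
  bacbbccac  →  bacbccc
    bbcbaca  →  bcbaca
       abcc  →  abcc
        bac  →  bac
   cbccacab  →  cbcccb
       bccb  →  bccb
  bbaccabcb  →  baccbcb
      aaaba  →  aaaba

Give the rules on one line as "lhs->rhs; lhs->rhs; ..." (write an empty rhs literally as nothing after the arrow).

bb->b; cca->cc

  | bba => ba
  | bacbbccac => bacbccac => bacbccc
  | bbcbaca => bcbaca
  | abcc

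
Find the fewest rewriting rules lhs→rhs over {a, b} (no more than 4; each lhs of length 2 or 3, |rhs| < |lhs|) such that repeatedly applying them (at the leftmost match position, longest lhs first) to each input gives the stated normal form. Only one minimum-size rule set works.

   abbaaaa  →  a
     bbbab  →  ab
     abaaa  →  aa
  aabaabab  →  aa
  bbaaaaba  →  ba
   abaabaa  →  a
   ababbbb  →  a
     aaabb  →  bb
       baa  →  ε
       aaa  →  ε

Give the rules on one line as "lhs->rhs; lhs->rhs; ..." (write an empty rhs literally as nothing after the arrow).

  | abbaaaa => abaa => a
  | bbbab => ab
  | abaaa => aa
  | aabaabab => aabab => aa

aaa->; baa->; bab->; bbb->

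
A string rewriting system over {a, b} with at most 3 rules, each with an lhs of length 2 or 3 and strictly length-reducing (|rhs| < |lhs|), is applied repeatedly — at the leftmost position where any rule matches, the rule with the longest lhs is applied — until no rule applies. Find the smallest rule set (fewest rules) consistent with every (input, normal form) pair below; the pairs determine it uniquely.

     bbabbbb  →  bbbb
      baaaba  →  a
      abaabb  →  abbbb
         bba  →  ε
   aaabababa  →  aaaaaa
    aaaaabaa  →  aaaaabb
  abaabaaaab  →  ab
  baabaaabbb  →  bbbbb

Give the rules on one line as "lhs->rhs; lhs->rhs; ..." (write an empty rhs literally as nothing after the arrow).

  | bbabbbb => bbbb
  | baaaba => bbaba => ba => a
  | abaabb => abbbb
  | bba => ε

ba->a; baa->bb; bba->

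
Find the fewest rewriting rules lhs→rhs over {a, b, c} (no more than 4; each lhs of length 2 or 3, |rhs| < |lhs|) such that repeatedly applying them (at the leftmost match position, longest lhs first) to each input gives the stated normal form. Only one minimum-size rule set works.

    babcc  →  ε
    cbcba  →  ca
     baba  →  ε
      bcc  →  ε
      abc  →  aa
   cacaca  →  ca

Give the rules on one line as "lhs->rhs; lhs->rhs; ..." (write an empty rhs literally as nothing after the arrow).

ac->; ba->; bc->a

  | babcc => bcc => ac => ε
  | cbcba => caba => ca
  | baba => ba => ε
  | bcc => ac => ε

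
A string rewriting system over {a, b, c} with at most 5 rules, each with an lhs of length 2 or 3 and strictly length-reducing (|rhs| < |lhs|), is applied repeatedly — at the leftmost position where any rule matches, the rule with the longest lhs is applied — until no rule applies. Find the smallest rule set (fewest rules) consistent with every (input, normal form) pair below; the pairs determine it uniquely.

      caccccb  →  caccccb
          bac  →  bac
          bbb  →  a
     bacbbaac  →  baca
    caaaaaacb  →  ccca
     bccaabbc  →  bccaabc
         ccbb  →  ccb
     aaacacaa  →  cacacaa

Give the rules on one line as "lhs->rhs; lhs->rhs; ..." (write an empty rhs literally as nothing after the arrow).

aaa->ca; aac->bb; bb->b; bbb->a

  | caccccb
  | bac
  | bbb => a
  | bacbbaac => bacbaac => bacbbb => baca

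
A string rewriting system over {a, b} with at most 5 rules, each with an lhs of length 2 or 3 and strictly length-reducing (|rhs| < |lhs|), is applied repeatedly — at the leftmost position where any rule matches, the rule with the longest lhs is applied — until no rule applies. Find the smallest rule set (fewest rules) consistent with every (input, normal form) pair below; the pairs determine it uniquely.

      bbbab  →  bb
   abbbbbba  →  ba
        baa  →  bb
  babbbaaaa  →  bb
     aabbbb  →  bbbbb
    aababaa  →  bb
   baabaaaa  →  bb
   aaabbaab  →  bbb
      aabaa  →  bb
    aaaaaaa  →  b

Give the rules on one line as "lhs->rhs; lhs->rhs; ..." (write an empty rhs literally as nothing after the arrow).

  | bbbab => bbab => bab => bb
  | abbbbbba => bbbbbba => bbbbba => bbbba => bbba => bba => ba
  | baa => bb
  | babbbaaaa => bbbbaaaa => bbbaaaa => bbaaaa => baaaa => baaa => baa => bb

aa->b; aaa->aa; ab->b; bba->ba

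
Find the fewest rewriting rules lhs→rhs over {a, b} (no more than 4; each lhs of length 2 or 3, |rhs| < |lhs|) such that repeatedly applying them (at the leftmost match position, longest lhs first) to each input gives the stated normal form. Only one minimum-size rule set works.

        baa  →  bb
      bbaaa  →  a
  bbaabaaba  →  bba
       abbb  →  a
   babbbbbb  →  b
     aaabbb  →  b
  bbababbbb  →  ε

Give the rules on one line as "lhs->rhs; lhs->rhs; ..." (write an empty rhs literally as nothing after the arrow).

aa->b; aab->; bab->aa; bbb->

  | baa => bb
  | bbaaa => bbba => a
  | bbaabaaba => bbaaba => bba
  | abbb => a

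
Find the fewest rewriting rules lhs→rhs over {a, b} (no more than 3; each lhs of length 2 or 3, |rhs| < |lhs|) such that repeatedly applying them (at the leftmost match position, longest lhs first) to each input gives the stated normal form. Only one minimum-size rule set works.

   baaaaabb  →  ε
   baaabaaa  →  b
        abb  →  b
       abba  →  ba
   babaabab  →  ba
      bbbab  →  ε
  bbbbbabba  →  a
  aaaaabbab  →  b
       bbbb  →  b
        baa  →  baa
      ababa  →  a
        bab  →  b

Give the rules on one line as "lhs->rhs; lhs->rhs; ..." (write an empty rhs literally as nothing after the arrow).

  | baaaaabb => bbaabb => aaabb => bbb => ab => ε
  | baaabaaa => bbbaaa => abaaa => aaa => b
  | abb => b
  | abba => ba

aaa->b; ab->; bb->a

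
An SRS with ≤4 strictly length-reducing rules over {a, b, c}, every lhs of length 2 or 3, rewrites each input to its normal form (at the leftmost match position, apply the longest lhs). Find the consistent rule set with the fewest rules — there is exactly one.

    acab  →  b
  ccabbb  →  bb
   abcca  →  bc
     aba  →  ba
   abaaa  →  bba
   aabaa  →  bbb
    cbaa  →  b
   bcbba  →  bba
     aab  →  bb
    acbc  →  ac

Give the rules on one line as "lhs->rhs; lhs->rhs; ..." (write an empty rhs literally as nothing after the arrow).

  | acab => ab => b
  | ccabbb => cbbb => bb
  | abcca => bcca => bc
  | aba => ba

aa->b; ab->b; ca->; cb->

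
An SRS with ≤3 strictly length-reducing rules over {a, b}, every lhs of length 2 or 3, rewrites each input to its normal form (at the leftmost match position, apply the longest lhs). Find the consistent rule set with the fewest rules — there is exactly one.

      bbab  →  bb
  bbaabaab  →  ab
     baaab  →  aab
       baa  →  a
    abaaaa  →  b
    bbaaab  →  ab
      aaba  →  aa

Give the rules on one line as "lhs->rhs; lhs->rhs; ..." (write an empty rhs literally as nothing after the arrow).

aaa->bb; ba->

  | bbab => bb
  | bbaabaab => babaab => baab => ab
  | baaab => aab
  | baa => a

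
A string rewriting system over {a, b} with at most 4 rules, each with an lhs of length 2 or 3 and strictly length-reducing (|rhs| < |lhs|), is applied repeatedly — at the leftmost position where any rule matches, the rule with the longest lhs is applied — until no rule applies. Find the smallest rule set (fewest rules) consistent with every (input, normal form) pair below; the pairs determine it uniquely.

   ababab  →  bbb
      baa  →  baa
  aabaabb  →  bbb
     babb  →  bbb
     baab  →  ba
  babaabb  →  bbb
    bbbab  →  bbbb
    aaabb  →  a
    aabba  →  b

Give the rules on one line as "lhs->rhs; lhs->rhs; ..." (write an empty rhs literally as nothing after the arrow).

  | ababab => bbab => bbb
  | baa
  | aabaabb => ababb => bbb
  | babb => bbb

ab->; aba->b; bab->bb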